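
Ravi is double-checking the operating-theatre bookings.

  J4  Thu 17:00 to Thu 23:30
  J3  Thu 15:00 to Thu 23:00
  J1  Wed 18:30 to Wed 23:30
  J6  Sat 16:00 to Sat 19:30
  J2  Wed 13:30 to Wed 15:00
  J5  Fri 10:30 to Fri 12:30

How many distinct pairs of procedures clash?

1

Sorted by start: J2, J1, J3, J4, J5, J6.
J1 starts after J2 ends, so J2 has no further overlaps.
J3 starts after J1 ends, so J1 has no further overlaps.
J4 starts before J3 ends → J3 and J4 overlap.
J5 starts after J3 ends, so J3 has no further overlaps.
J5 starts after J4 ends, so J4 has no further overlaps.
J6 starts after J5 ends.
Overlapping pairs: J3 & J4 — 1 in total.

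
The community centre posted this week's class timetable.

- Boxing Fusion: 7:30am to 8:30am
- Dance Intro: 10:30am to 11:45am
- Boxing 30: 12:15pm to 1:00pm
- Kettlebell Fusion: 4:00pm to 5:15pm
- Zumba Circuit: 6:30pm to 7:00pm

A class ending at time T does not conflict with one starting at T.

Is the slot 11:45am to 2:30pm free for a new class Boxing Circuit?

No — it overlaps Boxing 30

Boxing Fusion: ends 8:30am at or before Boxing Circuit starts 11:45am → clear.
Dance Intro: ends 11:45am at or before Boxing Circuit starts 11:45am → clear.
Boxing 30: starts 12:15pm before Boxing Circuit ends 2:30pm, and ends 1:00pm after Boxing Circuit starts 11:45am → overlap.
Kettlebell Fusion: starts 4:00pm at or after Boxing Circuit ends 2:30pm → clear.
Zumba Circuit: starts 6:30pm at or after Boxing Circuit ends 2:30pm → clear.
Boxing Circuit overlaps Boxing 30.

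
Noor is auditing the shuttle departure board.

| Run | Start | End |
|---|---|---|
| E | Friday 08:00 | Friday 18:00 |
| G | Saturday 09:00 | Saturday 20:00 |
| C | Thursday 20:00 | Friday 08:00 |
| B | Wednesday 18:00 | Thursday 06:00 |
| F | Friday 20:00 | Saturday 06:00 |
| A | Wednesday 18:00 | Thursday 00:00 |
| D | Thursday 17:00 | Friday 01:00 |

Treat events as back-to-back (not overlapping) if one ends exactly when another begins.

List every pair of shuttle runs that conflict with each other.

A & B, C & D

Sorted by start: A, B, D, C, E, F, G.
B starts before A ends → A and B overlap.
D starts after A ends, so A has no further overlaps.
D starts after B ends, so B has no further overlaps.
C starts before D ends → D and C overlap.
E starts after D ends, so D has no further overlaps.
E starts exactly when C ends (back-to-back, no overlap), so C has no further overlaps.
F starts after E ends, so E has no further overlaps.
G starts after F ends.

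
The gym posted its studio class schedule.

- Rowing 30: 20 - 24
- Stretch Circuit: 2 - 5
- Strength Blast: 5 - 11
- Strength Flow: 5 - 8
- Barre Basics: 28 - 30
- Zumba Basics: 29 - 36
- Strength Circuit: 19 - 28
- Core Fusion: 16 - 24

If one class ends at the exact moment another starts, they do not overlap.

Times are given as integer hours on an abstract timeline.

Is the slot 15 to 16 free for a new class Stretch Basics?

Stretch Circuit: ends 5 at or before Stretch Basics starts 15 → clear.
Strength Blast: ends 11 at or before Stretch Basics starts 15 → clear.
Strength Flow: ends 8 at or before Stretch Basics starts 15 → clear.
Core Fusion: starts 16 at or after Stretch Basics ends 16 → clear.
Strength Circuit: starts 19 at or after Stretch Basics ends 16 → clear.
Rowing 30: starts 20 at or after Stretch Basics ends 16 → clear.
Barre Basics: starts 28 at or after Stretch Basics ends 16 → clear.
Zumba Basics: starts 29 at or after Stretch Basics ends 16 → clear.

Yes — the slot is free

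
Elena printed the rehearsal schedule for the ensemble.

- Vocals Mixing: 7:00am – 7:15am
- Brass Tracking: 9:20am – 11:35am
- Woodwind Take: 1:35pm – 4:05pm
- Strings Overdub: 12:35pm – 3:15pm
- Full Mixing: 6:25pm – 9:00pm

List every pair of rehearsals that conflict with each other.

Sorted by start: Vocals Mixing, Brass Tracking, Strings Overdub, Woodwind Take, Full Mixing.
Brass Tracking starts after Vocals Mixing ends, so Vocals Mixing has no further overlaps.
Strings Overdub starts after Brass Tracking ends, so Brass Tracking has no further overlaps.
Woodwind Take starts before Strings Overdub ends → Strings Overdub and Woodwind Take overlap.
Full Mixing starts after Strings Overdub ends.
Full Mixing starts after Woodwind Take ends.

Strings Overdub & Woodwind Take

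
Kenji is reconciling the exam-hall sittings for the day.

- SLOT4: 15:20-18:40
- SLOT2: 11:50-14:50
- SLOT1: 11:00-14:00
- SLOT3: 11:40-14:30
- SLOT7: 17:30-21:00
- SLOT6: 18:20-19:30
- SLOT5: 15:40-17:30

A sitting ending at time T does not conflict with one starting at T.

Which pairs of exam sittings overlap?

Sorted by start: SLOT1, SLOT3, SLOT2, SLOT4, SLOT5, SLOT7, SLOT6.
SLOT3 starts before SLOT1 ends → SLOT1 and SLOT3 overlap.
SLOT2 starts before SLOT1 ends → SLOT1 and SLOT2 overlap.
SLOT4 starts after SLOT1 ends; SLOT1 is clear from here.
SLOT2 starts before SLOT3 ends → SLOT3 and SLOT2 overlap.
SLOT4 starts after SLOT3 ends; SLOT3 is clear from here.
SLOT4 starts after SLOT2 ends; SLOT2 is clear from here.
SLOT5 starts before SLOT4 ends → SLOT4 and SLOT5 overlap.
SLOT7 starts before SLOT4 ends → SLOT4 and SLOT7 overlap.
SLOT6 starts before SLOT4 ends → SLOT4 and SLOT6 overlap.
SLOT7 starts exactly when SLOT5 ends (back-to-back, no overlap); SLOT5 is clear from here.
SLOT6 starts before SLOT7 ends → SLOT7 and SLOT6 overlap.

SLOT1 & SLOT2, SLOT1 & SLOT3, SLOT2 & SLOT3, SLOT4 & SLOT5, SLOT4 & SLOT6, SLOT4 & SLOT7, SLOT6 & SLOT7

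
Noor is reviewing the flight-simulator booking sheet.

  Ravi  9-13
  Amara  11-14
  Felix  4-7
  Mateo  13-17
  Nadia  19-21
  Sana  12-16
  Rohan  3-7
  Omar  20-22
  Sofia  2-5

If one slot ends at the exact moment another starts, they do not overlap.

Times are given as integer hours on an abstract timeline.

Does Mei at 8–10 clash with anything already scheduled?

Sofia: ends 5 at or before Mei starts 8 → clear.
Rohan: ends 7 at or before Mei starts 8 → clear.
Felix: ends 7 at or before Mei starts 8 → clear.
Ravi: starts 9 before Mei ends 10, and ends 13 after Mei starts 8 → overlap.
Amara: starts 11 at or after Mei ends 10 → clear.
Sana: starts 12 at or after Mei ends 10 → clear.
Mateo: starts 13 at or after Mei ends 10 → clear.
Nadia: starts 19 at or after Mei ends 10 → clear.
Omar: starts 20 at or after Mei ends 10 → clear.
Mei overlaps Ravi.

Yes — it overlaps Ravi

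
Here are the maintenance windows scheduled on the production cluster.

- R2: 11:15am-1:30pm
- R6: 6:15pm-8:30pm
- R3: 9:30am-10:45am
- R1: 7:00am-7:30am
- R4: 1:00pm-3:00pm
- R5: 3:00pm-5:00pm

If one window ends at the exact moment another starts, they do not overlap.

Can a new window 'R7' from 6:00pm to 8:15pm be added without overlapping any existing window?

No — it overlaps R6

R1: ends 7:30am at or before R7 starts 6:00pm → clear.
R3: ends 10:45am at or before R7 starts 6:00pm → clear.
R2: ends 1:30pm at or before R7 starts 6:00pm → clear.
R4: ends 3:00pm at or before R7 starts 6:00pm → clear.
R5: ends 5:00pm at or before R7 starts 6:00pm → clear.
R6: starts 6:15pm before R7 ends 8:15pm, and ends 8:30pm after R7 starts 6:00pm → overlap.
R7 overlaps R6.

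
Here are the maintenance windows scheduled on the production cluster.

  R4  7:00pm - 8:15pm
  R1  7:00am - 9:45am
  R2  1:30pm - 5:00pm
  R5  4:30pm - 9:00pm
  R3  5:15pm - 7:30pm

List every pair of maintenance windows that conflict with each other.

R2 & R5, R3 & R4, R3 & R5, R4 & R5

Sorted by start: R1, R2, R5, R3, R4.
R2 starts after R1 ends, so R1 has no further overlaps.
R5 starts before R2 ends → R2 and R5 overlap.
R3 starts after R2 ends, so R2 has no further overlaps.
R3 starts before R5 ends → R5 and R3 overlap.
R4 starts before R5 ends → R5 and R4 overlap.
R4 starts before R3 ends → R3 and R4 overlap.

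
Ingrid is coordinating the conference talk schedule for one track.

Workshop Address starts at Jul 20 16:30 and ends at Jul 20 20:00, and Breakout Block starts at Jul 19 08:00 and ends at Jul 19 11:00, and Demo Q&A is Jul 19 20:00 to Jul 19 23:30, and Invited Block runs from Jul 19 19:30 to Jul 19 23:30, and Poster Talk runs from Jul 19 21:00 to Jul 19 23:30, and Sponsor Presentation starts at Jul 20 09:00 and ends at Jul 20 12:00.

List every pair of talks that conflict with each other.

Sorted by start: Breakout Block, Invited Block, Demo Q&A, Poster Talk, Sponsor Presentation, Workshop Address.
Invited Block starts after Breakout Block ends, so Breakout Block has no further overlaps.
Demo Q&A starts before Invited Block ends → Invited Block and Demo Q&A overlap.
Poster Talk starts before Invited Block ends → Invited Block and Poster Talk overlap.
Sponsor Presentation starts after Invited Block ends, so Invited Block has no further overlaps.
Poster Talk starts before Demo Q&A ends → Demo Q&A and Poster Talk overlap.
Sponsor Presentation starts after Demo Q&A ends, so Demo Q&A has no further overlaps.
Sponsor Presentation starts after Poster Talk ends, so Poster Talk has no further overlaps.
Workshop Address starts after Sponsor Presentation ends.

Demo Q&A & Invited Block, Demo Q&A & Poster Talk, Invited Block & Poster Talk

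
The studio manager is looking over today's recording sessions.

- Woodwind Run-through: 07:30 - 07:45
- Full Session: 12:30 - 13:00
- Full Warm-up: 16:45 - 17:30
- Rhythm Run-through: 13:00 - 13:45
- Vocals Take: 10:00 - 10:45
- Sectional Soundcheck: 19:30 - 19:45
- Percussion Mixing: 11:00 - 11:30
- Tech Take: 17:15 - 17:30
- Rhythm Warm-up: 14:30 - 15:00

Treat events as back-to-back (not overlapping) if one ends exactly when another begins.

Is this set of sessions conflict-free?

No

Sorted by start: Woodwind Run-through, Vocals Take, Percussion Mixing, Full Session, Rhythm Run-through, Rhythm Warm-up, Full Warm-up, Tech Take, Sectional Soundcheck.
Vocals Take starts after Woodwind Run-through ends, so Woodwind Run-through has no further overlaps.
Percussion Mixing starts after Vocals Take ends, so Vocals Take has no further overlaps.
Full Session starts after Percussion Mixing ends, so Percussion Mixing has no further overlaps.
Rhythm Run-through starts exactly when Full Session ends (back-to-back, no overlap), so Full Session has no further overlaps.
Rhythm Warm-up starts after Rhythm Run-through ends, so Rhythm Run-through has no further overlaps.
Full Warm-up starts after Rhythm Warm-up ends, so Rhythm Warm-up has no further overlaps.
Tech Take starts before Full Warm-up ends → Full Warm-up and Tech Take overlap.
That's a conflict, so the schedule is not conflict-free.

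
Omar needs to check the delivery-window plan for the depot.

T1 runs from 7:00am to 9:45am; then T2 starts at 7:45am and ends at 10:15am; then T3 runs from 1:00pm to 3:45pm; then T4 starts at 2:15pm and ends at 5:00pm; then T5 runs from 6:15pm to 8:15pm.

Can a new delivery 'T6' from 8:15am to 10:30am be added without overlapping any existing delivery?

No — it overlaps T1, T2

T1: starts 7:00am before T6 ends 10:30am, and ends 9:45am after T6 starts 8:15am → overlap.
T2: starts 7:45am before T6 ends 10:30am, and ends 10:15am after T6 starts 8:15am → overlap.
T3: starts 1:00pm at or after T6 ends 10:30am → clear.
T4: starts 2:15pm at or after T6 ends 10:30am → clear.
T5: starts 6:15pm at or after T6 ends 10:30am → clear.
T6 overlaps T1, T2.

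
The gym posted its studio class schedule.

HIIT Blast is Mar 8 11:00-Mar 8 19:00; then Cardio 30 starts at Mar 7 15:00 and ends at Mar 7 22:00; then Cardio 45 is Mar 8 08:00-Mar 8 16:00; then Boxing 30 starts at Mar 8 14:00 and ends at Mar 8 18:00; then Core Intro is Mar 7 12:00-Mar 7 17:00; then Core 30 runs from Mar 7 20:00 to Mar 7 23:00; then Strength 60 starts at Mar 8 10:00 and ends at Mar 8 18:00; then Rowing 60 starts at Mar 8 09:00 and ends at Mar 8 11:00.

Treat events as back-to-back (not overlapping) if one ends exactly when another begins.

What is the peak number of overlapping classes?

4

Walk through starts and ends in time order (an end at T is processed before a start at T):
Mar 7 12:00 start Core Intro → 1
Mar 7 15:00 start Cardio 30 → 2
Mar 7 17:00 end Core Intro → 1
Mar 7 20:00 start Core 30 → 2
Mar 7 22:00 end Cardio 30 → 1
Mar 7 23:00 end Core 30 → 0
Mar 8 08:00 start Cardio 45 → 1
Mar 8 09:00 start Rowing 60 → 2
Mar 8 10:00 start Strength 60 → 3
Mar 8 11:00 end Rowing 60 → 2
Mar 8 11:00 start HIIT Blast → 3
Mar 8 14:00 start Boxing 30 → 4
Mar 8 16:00 end Cardio 45 → 3
Mar 8 18:00 end Boxing 30 → 2
Mar 8 18:00 end Strength 60 → 1
Mar 8 19:00 end HIIT Blast → 0
Peak is 4, at Mar 8 14:00 (Boxing 30, Cardio 45, HIIT Blast, Strength 60).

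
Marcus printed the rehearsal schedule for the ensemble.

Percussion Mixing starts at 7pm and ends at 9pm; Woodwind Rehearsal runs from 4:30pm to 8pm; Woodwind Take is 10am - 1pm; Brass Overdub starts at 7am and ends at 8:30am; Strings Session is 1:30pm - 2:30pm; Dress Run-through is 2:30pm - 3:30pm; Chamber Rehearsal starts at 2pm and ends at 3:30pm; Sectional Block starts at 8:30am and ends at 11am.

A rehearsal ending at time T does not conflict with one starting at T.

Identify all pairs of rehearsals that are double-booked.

Chamber Rehearsal & Dress Run-through, Chamber Rehearsal & Strings Session, Percussion Mixing & Woodwind Rehearsal, Sectional Block & Woodwind Take

Sorted by start: Brass Overdub, Sectional Block, Woodwind Take, Strings Session, Chamber Rehearsal, Dress Run-through, Woodwind Rehearsal, Percussion Mixing.
Sectional Block starts exactly when Brass Overdub ends (back-to-back, no overlap), so nothing later overlaps Brass Overdub either.
Woodwind Take starts before Sectional Block ends → Sectional Block and Woodwind Take overlap.
Strings Session starts after Sectional Block ends, so nothing later overlaps Sectional Block either.
Strings Session starts after Woodwind Take ends, so nothing later overlaps Woodwind Take either.
Chamber Rehearsal starts before Strings Session ends → Strings Session and Chamber Rehearsal overlap.
Dress Run-through starts exactly when Strings Session ends (back-to-back, no overlap), so nothing later overlaps Strings Session either.
Dress Run-through starts before Chamber Rehearsal ends → Chamber Rehearsal and Dress Run-through overlap.
Woodwind Rehearsal starts after Chamber Rehearsal ends, so nothing later overlaps Chamber Rehearsal either.
Woodwind Rehearsal starts after Dress Run-through ends, so nothing later overlaps Dress Run-through either.
Percussion Mixing starts before Woodwind Rehearsal ends → Woodwind Rehearsal and Percussion Mixing overlap.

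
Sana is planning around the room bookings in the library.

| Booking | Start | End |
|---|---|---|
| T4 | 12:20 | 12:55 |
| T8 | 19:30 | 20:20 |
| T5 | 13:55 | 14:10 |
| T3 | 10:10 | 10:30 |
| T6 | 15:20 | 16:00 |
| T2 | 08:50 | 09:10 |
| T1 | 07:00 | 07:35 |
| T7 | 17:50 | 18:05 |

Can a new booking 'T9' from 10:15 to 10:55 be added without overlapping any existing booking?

T1: ends 07:35 at or before T9 starts 10:15 → clear.
T2: ends 09:10 at or before T9 starts 10:15 → clear.
T3: starts 10:10 before T9 ends 10:55, and ends 10:30 after T9 starts 10:15 → overlap.
T4: starts 12:20 at or after T9 ends 10:55 → clear.
T5: starts 13:55 at or after T9 ends 10:55 → clear.
T6: starts 15:20 at or after T9 ends 10:55 → clear.
T7: starts 17:50 at or after T9 ends 10:55 → clear.
T8: starts 19:30 at or after T9 ends 10:55 → clear.
T9 overlaps T3.

No — it overlaps T3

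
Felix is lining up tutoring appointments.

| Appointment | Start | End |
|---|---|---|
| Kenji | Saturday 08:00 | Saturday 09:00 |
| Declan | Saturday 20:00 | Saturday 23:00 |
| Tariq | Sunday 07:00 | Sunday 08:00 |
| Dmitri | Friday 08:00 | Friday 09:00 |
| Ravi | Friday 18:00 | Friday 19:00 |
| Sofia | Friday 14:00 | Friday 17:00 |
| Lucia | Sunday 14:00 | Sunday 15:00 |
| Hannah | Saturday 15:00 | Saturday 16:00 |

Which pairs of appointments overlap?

no conflicts

Sorted by start: Dmitri, Sofia, Ravi, Kenji, Hannah, Declan, Tariq, Lucia.
Sofia starts after Dmitri ends — done with Dmitri.
Ravi starts after Sofia ends — done with Sofia.
Kenji starts after Ravi ends — done with Ravi.
Hannah starts after Kenji ends — done with Kenji.
Declan starts after Hannah ends — done with Hannah.
Tariq starts after Declan ends — done with Declan.
Lucia starts after Tariq ends.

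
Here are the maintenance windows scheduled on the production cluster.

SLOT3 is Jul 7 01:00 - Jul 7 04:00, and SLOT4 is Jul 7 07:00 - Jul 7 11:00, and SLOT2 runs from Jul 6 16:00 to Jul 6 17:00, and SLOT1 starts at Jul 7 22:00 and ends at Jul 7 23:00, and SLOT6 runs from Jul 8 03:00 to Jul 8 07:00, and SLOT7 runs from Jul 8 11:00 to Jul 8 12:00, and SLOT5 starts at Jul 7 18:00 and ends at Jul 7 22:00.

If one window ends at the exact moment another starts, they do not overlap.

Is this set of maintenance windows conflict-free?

Sorted by start: SLOT2, SLOT3, SLOT4, SLOT5, SLOT1, SLOT6, SLOT7.
SLOT3 starts after SLOT2 ends — done with SLOT2.
SLOT4 starts after SLOT3 ends — done with SLOT3.
SLOT5 starts after SLOT4 ends — done with SLOT4.
SLOT1 starts exactly when SLOT5 ends (back-to-back, no overlap) — done with SLOT5.
SLOT6 starts after SLOT1 ends — done with SLOT1.
SLOT7 starts after SLOT6 ends.
Every pair is clear; the schedule has no overlaps.

Yes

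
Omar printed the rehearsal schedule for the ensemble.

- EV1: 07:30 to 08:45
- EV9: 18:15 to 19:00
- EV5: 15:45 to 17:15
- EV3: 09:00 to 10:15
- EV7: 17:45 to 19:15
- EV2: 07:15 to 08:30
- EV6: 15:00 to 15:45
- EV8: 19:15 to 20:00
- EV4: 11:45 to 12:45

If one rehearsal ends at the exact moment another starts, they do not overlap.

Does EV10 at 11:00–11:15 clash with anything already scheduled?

EV2: ends 08:30 at or before EV10 starts 11:00 → clear.
EV1: ends 08:45 at or before EV10 starts 11:00 → clear.
EV3: ends 10:15 at or before EV10 starts 11:00 → clear.
EV4: starts 11:45 at or after EV10 ends 11:15 → clear.
EV6: starts 15:00 at or after EV10 ends 11:15 → clear.
EV5: starts 15:45 at or after EV10 ends 11:15 → clear.
EV7: starts 17:45 at or after EV10 ends 11:15 → clear.
EV9: starts 18:15 at or after EV10 ends 11:15 → clear.
EV8: starts 19:15 at or after EV10 ends 11:15 → clear.

No — it doesn't clash with anything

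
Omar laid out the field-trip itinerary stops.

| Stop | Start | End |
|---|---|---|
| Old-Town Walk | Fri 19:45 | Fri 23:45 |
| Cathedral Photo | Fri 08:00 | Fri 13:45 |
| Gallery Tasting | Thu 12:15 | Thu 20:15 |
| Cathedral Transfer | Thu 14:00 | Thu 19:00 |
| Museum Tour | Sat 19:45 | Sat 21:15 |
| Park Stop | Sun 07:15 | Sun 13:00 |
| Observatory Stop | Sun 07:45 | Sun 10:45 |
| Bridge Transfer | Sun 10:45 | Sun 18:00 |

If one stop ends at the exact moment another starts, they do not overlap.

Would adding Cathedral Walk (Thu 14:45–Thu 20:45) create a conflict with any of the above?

Gallery Tasting: starts Thu 12:15 before Cathedral Walk ends Thu 20:45, and ends Thu 20:15 after Cathedral Walk starts Thu 14:45 → overlap.
Cathedral Transfer: starts Thu 14:00 before Cathedral Walk ends Thu 20:45, and ends Thu 19:00 after Cathedral Walk starts Thu 14:45 → overlap.
Cathedral Photo: starts Fri 08:00 at or after Cathedral Walk ends Thu 20:45 → clear.
Old-Town Walk: starts Fri 19:45 at or after Cathedral Walk ends Thu 20:45 → clear.
Museum Tour: starts Sat 19:45 at or after Cathedral Walk ends Thu 20:45 → clear.
Park Stop: starts Sun 07:15 at or after Cathedral Walk ends Thu 20:45 → clear.
Observatory Stop: starts Sun 07:45 at or after Cathedral Walk ends Thu 20:45 → clear.
Bridge Transfer: starts Sun 10:45 at or after Cathedral Walk ends Thu 20:45 → clear.
Cathedral Walk overlaps Gallery Tasting, Cathedral Transfer.

Yes — it overlaps Cathedral Transfer, Gallery Tasting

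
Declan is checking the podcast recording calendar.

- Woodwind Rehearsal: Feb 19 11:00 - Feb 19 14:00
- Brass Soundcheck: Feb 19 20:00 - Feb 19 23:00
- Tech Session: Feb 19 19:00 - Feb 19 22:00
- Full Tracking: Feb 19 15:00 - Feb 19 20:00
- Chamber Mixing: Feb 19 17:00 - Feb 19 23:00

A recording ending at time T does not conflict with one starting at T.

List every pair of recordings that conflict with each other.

Brass Soundcheck & Chamber Mixing, Brass Soundcheck & Tech Session, Chamber Mixing & Full Tracking, Chamber Mixing & Tech Session, Full Tracking & Tech Session

Sorted by start: Woodwind Rehearsal, Full Tracking, Chamber Mixing, Tech Session, Brass Soundcheck.
Full Tracking starts after Woodwind Rehearsal ends, so Woodwind Rehearsal has no further overlaps.
Chamber Mixing starts before Full Tracking ends → Full Tracking and Chamber Mixing overlap.
Tech Session starts before Full Tracking ends → Full Tracking and Tech Session overlap.
Brass Soundcheck starts exactly when Full Tracking ends (back-to-back, no overlap).
Tech Session starts before Chamber Mixing ends → Chamber Mixing and Tech Session overlap.
Brass Soundcheck starts before Chamber Mixing ends → Chamber Mixing and Brass Soundcheck overlap.
Brass Soundcheck starts before Tech Session ends → Tech Session and Brass Soundcheck overlap.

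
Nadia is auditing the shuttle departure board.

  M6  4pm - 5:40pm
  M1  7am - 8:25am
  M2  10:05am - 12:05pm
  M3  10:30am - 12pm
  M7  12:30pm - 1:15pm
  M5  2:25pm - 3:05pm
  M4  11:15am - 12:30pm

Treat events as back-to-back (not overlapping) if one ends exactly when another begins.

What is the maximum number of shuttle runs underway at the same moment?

3

Sweep the timeline, counting +1 at each start and −1 at each end (ends before starts at a tie):
7am start M1 → 1
8:25am end M1 → 0
10:05am start M2 → 1
10:30am start M3 → 2
11:15am start M4 → 3
12pm end M3 → 2
12:05pm end M2 → 1
12:30pm end M4 → 0
12:30pm start M7 → 1
1:15pm end M7 → 0
2:25pm start M5 → 1
3:05pm end M5 → 0
4pm start M6 → 1
5:40pm end M6 → 0
Peak is 3, at 11:15am (M2, M3, M4).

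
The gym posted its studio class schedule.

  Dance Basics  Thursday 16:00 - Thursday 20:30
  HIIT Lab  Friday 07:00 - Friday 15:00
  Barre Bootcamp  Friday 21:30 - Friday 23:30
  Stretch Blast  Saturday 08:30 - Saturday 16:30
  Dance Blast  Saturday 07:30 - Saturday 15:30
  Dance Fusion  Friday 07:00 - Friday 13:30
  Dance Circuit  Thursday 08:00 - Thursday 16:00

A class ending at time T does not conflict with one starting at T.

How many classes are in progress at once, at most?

Walk through starts and ends in time order (an end at T is processed before a start at T):
Thursday 08:00 start Dance Circuit → 1
Thursday 16:00 end Dance Circuit → 0
Thursday 16:00 start Dance Basics → 1
Thursday 20:30 end Dance Basics → 0
Friday 07:00 start Dance Fusion → 1
Friday 07:00 start HIIT Lab → 2
Friday 13:30 end Dance Fusion → 1
Friday 15:00 end HIIT Lab → 0
Friday 21:30 start Barre Bootcamp → 1
Friday 23:30 end Barre Bootcamp → 0
Saturday 07:30 start Dance Blast → 1
Saturday 08:30 start Stretch Blast → 2
Saturday 15:30 end Dance Blast → 1
Saturday 16:30 end Stretch Blast → 0
Peak is 2, at Friday 07:00 (Dance Fusion, HIIT Lab).

2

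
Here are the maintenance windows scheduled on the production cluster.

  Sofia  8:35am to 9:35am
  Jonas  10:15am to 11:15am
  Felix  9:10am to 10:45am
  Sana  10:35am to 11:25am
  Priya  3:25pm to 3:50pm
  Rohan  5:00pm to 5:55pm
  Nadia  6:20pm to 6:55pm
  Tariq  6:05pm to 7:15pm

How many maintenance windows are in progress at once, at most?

Sweep the timeline, counting +1 at each start and −1 at each end (ends before starts at a tie):
8:35am start Sofia → 1
9:10am start Felix → 2
9:35am end Sofia → 1
10:15am start Jonas → 2
10:35am start Sana → 3
10:45am end Felix → 2
11:15am end Jonas → 1
11:25am end Sana → 0
3:25pm start Priya → 1
3:50pm end Priya → 0
5:00pm start Rohan → 1
5:55pm end Rohan → 0
6:05pm start Tariq → 1
6:20pm start Nadia → 2
6:55pm end Nadia → 1
7:15pm end Tariq → 0
Peak is 3, at 10:35am (Felix, Jonas, Sana).

3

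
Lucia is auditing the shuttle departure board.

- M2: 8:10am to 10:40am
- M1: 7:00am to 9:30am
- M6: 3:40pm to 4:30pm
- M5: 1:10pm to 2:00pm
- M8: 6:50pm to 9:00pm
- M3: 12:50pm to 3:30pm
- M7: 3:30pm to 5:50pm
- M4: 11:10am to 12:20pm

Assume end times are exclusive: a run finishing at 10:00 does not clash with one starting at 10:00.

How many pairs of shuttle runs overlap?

3

Check each pair: they overlap iff neither finishes before the other starts.
Sorted by start: M1, M2, M4, M3, M5, M7, M6, M8.
M2 starts before M1 ends → M1 and M2 overlap.
M4 starts after M1 ends; M1 is clear from here.
M4 starts after M2 ends; M2 is clear from here.
M3 starts after M4 ends; M4 is clear from here.
M5 starts before M3 ends → M3 and M5 overlap.
M7 starts exactly when M3 ends (back-to-back, no overlap); M3 is clear from here.
M7 starts after M5 ends; M5 is clear from here.
M6 starts before M7 ends → M7 and M6 overlap.
M8 starts after M7 ends.
M8 starts after M6 ends.
Overlapping pairs: M1 & M2, M3 & M5, M6 & M7 — 3 in total.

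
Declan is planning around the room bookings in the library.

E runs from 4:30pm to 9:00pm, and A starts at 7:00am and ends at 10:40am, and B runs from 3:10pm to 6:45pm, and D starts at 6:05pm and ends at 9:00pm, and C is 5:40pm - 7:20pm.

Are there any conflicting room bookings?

Yes

Sorted by start: A, B, E, C, D.
B starts after A ends — done with A.
E starts before B ends → B and E overlap.
That's a conflict, so the schedule is not conflict-free.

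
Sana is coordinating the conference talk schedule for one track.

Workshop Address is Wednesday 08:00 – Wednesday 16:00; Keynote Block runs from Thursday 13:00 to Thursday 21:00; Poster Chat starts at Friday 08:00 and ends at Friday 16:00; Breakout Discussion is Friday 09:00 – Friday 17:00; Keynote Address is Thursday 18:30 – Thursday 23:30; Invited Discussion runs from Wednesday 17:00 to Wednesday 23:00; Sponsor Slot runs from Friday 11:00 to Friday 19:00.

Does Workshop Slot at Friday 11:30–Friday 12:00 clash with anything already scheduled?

Yes — it overlaps Breakout Discussion, Poster Chat, Sponsor Slot

Workshop Address: ends Wednesday 16:00 at or before Workshop Slot starts Friday 11:30 → clear.
Invited Discussion: ends Wednesday 23:00 at or before Workshop Slot starts Friday 11:30 → clear.
Keynote Block: ends Thursday 21:00 at or before Workshop Slot starts Friday 11:30 → clear.
Keynote Address: ends Thursday 23:30 at or before Workshop Slot starts Friday 11:30 → clear.
Poster Chat: starts Friday 08:00 before Workshop Slot ends Friday 12:00, and ends Friday 16:00 after Workshop Slot starts Friday 11:30 → overlap.
Breakout Discussion: starts Friday 09:00 before Workshop Slot ends Friday 12:00, and ends Friday 17:00 after Workshop Slot starts Friday 11:30 → overlap.
Sponsor Slot: starts Friday 11:00 before Workshop Slot ends Friday 12:00, and ends Friday 19:00 after Workshop Slot starts Friday 11:30 → overlap.
Workshop Slot overlaps Breakout Discussion, Poster Chat, Sponsor Slot.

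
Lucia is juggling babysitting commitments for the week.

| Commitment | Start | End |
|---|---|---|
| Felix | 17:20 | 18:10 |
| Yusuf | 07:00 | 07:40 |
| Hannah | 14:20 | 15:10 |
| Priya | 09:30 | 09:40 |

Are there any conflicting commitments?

Sorted by start: Yusuf, Priya, Hannah, Felix.
Priya starts after Yusuf ends, so Yusuf has no further overlaps.
Hannah starts after Priya ends, so Priya has no further overlaps.
Felix starts after Hannah ends.
Every pair is clear; the schedule has no overlaps.

No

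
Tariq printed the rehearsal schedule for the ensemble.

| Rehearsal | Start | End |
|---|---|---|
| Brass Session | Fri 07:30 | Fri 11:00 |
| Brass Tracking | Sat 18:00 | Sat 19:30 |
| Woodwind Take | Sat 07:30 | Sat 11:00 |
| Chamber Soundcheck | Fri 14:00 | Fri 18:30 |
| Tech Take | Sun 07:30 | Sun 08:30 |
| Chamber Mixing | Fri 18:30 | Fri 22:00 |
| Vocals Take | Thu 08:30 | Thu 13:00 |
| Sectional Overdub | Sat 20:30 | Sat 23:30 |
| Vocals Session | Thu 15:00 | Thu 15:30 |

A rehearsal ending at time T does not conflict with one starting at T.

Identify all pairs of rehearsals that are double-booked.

Sorted by start: Vocals Take, Vocals Session, Brass Session, Chamber Soundcheck, Chamber Mixing, Woodwind Take, Brass Tracking, Sectional Overdub, Tech Take.
Vocals Session starts after Vocals Take ends, so Vocals Take has no further overlaps.
Brass Session starts after Vocals Session ends, so Vocals Session has no further overlaps.
Chamber Soundcheck starts after Brass Session ends, so Brass Session has no further overlaps.
Chamber Mixing starts exactly when Chamber Soundcheck ends (back-to-back, no overlap), so Chamber Soundcheck has no further overlaps.
Woodwind Take starts after Chamber Mixing ends, so Chamber Mixing has no further overlaps.
Brass Tracking starts after Woodwind Take ends, so Woodwind Take has no further overlaps.
Sectional Overdub starts after Brass Tracking ends, so Brass Tracking has no further overlaps.
Tech Take starts after Sectional Overdub ends.

none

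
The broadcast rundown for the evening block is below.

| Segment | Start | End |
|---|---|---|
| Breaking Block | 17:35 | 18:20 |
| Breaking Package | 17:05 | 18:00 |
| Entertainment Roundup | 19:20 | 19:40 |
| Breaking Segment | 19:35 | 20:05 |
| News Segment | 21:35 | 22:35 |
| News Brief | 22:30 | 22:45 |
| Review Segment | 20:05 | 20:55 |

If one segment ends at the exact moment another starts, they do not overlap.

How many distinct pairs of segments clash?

Sorted by start: Breaking Package, Breaking Block, Entertainment Roundup, Breaking Segment, Review Segment, News Segment, News Brief.
Breaking Block starts before Breaking Package ends → Breaking Package and Breaking Block overlap.
Entertainment Roundup starts after Breaking Package ends, so nothing later overlaps Breaking Package either.
Entertainment Roundup starts after Breaking Block ends, so nothing later overlaps Breaking Block either.
Breaking Segment starts before Entertainment Roundup ends → Entertainment Roundup and Breaking Segment overlap.
Review Segment starts after Entertainment Roundup ends, so nothing later overlaps Entertainment Roundup either.
Review Segment starts exactly when Breaking Segment ends (back-to-back, no overlap), so nothing later overlaps Breaking Segment either.
News Segment starts after Review Segment ends, so nothing later overlaps Review Segment either.
News Brief starts before News Segment ends → News Segment and News Brief overlap.
Overlapping pairs: Breaking Block & Breaking Package, Breaking Segment & Entertainment Roundup, News Brief & News Segment — 3 in total.

3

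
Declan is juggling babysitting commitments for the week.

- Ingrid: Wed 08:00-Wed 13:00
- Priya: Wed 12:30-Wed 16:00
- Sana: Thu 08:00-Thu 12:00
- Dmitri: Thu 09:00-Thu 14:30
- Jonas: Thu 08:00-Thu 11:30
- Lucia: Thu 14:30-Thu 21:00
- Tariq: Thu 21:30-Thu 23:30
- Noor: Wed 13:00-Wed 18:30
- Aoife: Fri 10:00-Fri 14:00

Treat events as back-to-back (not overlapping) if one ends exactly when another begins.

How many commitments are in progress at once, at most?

3

Sweep the timeline, counting +1 at each start and −1 at each end (ends before starts at a tie):
Wed 08:00 start Ingrid → 1
Wed 12:30 start Priya → 2
Wed 13:00 end Ingrid → 1
Wed 13:00 start Noor → 2
Wed 16:00 end Priya → 1
Wed 18:30 end Noor → 0
Thu 08:00 start Jonas → 1
Thu 08:00 start Sana → 2
Thu 09:00 start Dmitri → 3
Thu 11:30 end Jonas → 2
Thu 12:00 end Sana → 1
Thu 14:30 end Dmitri → 0
Thu 14:30 start Lucia → 1
Thu 21:00 end Lucia → 0
Thu 21:30 start Tariq → 1
Thu 23:30 end Tariq → 0
Fri 10:00 start Aoife → 1
Fri 14:00 end Aoife → 0
Peak is 3, at Thu 09:00 (Dmitri, Jonas, Sana).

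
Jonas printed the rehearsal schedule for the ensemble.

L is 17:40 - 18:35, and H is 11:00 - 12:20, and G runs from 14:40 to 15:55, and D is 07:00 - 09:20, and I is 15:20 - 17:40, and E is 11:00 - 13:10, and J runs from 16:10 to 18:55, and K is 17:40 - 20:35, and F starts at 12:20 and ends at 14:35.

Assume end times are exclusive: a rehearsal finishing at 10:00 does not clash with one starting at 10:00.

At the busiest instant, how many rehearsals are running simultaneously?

Sweep the timeline, counting +1 at each start and −1 at each end (ends before starts at a tie):
07:00 start D → 1
09:20 end D → 0
11:00 start E → 1
11:00 start H → 2
12:20 end H → 1
12:20 start F → 2
13:10 end E → 1
14:35 end F → 0
14:40 start G → 1
15:20 start I → 2
15:55 end G → 1
16:10 start J → 2
17:40 end I → 1
17:40 start K → 2
17:40 start L → 3
18:35 end L → 2
18:55 end J → 1
20:35 end K → 0
Peak is 3, at 17:40 (J, K, L).

3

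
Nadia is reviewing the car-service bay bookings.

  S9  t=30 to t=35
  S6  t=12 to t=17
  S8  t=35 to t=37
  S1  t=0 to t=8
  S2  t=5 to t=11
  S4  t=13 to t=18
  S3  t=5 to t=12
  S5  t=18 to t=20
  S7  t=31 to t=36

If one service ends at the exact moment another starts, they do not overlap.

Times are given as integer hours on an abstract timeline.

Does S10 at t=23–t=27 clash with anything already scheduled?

S1: ends t=8 at or before S10 starts t=23 → clear.
S2: ends t=11 at or before S10 starts t=23 → clear.
S3: ends t=12 at or before S10 starts t=23 → clear.
S6: ends t=17 at or before S10 starts t=23 → clear.
S4: ends t=18 at or before S10 starts t=23 → clear.
S5: ends t=20 at or before S10 starts t=23 → clear.
S9: starts t=30 at or after S10 ends t=27 → clear.
S7: starts t=31 at or after S10 ends t=27 → clear.
S8: starts t=35 at or after S10 ends t=27 → clear.

No — it doesn't clash with anything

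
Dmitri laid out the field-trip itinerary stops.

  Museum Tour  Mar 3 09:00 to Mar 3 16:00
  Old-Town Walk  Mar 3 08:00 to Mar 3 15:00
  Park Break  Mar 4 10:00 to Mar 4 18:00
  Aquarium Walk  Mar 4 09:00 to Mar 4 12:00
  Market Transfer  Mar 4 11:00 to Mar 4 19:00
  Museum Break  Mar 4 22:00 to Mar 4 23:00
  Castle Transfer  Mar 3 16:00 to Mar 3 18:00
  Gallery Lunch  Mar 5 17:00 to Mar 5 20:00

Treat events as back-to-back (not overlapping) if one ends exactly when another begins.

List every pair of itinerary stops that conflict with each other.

Sorted by start: Old-Town Walk, Museum Tour, Castle Transfer, Aquarium Walk, Park Break, Market Transfer, Museum Break, Gallery Lunch.
Museum Tour starts before Old-Town Walk ends → Old-Town Walk and Museum Tour overlap.
Castle Transfer starts after Old-Town Walk ends — done with Old-Town Walk.
Castle Transfer starts exactly when Museum Tour ends (back-to-back, no overlap) — done with Museum Tour.
Aquarium Walk starts after Castle Transfer ends — done with Castle Transfer.
Park Break starts before Aquarium Walk ends → Aquarium Walk and Park Break overlap.
Market Transfer starts before Aquarium Walk ends → Aquarium Walk and Market Transfer overlap.
Museum Break starts after Aquarium Walk ends — done with Aquarium Walk.
Market Transfer starts before Park Break ends → Park Break and Market Transfer overlap.
Museum Break starts after Park Break ends — done with Park Break.
Museum Break starts after Market Transfer ends — done with Market Transfer.
Gallery Lunch starts after Museum Break ends.

Aquarium Walk & Market Transfer, Aquarium Walk & Park Break, Market Transfer & Park Break, Museum Tour & Old-Town Walk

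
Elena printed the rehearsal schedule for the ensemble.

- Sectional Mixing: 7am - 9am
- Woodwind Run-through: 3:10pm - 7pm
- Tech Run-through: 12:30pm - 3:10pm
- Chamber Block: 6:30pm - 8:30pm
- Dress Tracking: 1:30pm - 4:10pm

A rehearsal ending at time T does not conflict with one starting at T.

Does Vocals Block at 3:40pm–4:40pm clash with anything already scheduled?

Sectional Mixing: ends 9am at or before Vocals Block starts 3:40pm → clear.
Tech Run-through: ends 3:10pm at or before Vocals Block starts 3:40pm → clear.
Dress Tracking: starts 1:30pm before Vocals Block ends 4:40pm, and ends 4:10pm after Vocals Block starts 3:40pm → overlap.
Woodwind Run-through: starts 3:10pm before Vocals Block ends 4:40pm, and ends 7pm after Vocals Block starts 3:40pm → overlap.
Chamber Block: starts 6:30pm at or after Vocals Block ends 4:40pm → clear.
Vocals Block overlaps Woodwind Run-through, Dress Tracking.

Yes — it overlaps Dress Tracking, Woodwind Run-through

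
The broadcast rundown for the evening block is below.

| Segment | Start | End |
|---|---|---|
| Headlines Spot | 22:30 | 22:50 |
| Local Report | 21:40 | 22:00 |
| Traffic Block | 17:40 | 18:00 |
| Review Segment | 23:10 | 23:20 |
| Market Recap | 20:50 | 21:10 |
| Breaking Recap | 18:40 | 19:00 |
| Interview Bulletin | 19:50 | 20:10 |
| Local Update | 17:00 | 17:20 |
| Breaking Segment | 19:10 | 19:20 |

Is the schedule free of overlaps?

Yes

Sorted by start: Local Update, Traffic Block, Breaking Recap, Breaking Segment, Interview Bulletin, Market Recap, Local Report, Headlines Spot, Review Segment.
Traffic Block starts after Local Update ends, so nothing later overlaps Local Update either.
Breaking Recap starts after Traffic Block ends, so nothing later overlaps Traffic Block either.
Breaking Segment starts after Breaking Recap ends, so nothing later overlaps Breaking Recap either.
Interview Bulletin starts after Breaking Segment ends, so nothing later overlaps Breaking Segment either.
Market Recap starts after Interview Bulletin ends, so nothing later overlaps Interview Bulletin either.
Local Report starts after Market Recap ends, so nothing later overlaps Market Recap either.
Headlines Spot starts after Local Report ends, so nothing later overlaps Local Report either.
Review Segment starts after Headlines Spot ends.
Every pair is clear; the schedule has no overlaps.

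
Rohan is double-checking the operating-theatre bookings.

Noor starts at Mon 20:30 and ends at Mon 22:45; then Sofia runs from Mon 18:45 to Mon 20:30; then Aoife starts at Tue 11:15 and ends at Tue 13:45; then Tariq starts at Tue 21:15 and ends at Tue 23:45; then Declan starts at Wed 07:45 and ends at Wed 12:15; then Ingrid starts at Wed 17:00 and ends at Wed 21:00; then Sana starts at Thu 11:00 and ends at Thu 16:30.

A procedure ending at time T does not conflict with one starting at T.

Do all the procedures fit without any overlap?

Check each pair: they overlap iff neither finishes before the other starts.
Sorted by start: Sofia, Noor, Aoife, Tariq, Declan, Ingrid, Sana.
Noor starts exactly when Sofia ends (back-to-back, no overlap), so nothing later overlaps Sofia either.
Aoife starts after Noor ends, so nothing later overlaps Noor either.
Tariq starts after Aoife ends, so nothing later overlaps Aoife either.
Declan starts after Tariq ends, so nothing later overlaps Tariq either.
Ingrid starts after Declan ends, so nothing later overlaps Declan either.
Sana starts after Ingrid ends.
Every pair is clear; the schedule has no overlaps.

Yes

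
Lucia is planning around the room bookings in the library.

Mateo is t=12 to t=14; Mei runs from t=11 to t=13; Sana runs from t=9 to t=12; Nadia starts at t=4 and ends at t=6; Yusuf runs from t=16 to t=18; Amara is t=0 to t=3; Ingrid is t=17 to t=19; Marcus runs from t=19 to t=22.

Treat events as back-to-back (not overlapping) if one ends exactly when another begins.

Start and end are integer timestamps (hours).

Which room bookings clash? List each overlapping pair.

Ingrid & Yusuf, Mateo & Mei, Mei & Sana

Two intervals overlap when each starts before the other ends.
Sorted by start: Amara, Nadia, Sana, Mei, Mateo, Yusuf, Ingrid, Marcus.
Nadia starts after Amara ends — done with Amara.
Sana starts after Nadia ends — done with Nadia.
Mei starts before Sana ends → Sana and Mei overlap.
Mateo starts exactly when Sana ends (back-to-back, no overlap) — done with Sana.
Mateo starts before Mei ends → Mei and Mateo overlap.
Yusuf starts after Mei ends — done with Mei.
Yusuf starts after Mateo ends — done with Mateo.
Ingrid starts before Yusuf ends → Yusuf and Ingrid overlap.
Marcus starts after Yusuf ends.
Marcus starts exactly when Ingrid ends (back-to-back, no overlap).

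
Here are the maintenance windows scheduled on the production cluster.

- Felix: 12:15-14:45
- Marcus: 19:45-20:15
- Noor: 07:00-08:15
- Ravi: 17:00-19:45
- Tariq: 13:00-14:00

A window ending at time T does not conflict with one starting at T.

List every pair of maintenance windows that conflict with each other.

Sorted by start: Noor, Felix, Tariq, Ravi, Marcus.
Felix starts after Noor ends, so Noor has no further overlaps.
Tariq starts before Felix ends → Felix and Tariq overlap.
Ravi starts after Felix ends, so Felix has no further overlaps.
Ravi starts after Tariq ends, so Tariq has no further overlaps.
Marcus starts exactly when Ravi ends (back-to-back, no overlap).

Felix & Tariq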